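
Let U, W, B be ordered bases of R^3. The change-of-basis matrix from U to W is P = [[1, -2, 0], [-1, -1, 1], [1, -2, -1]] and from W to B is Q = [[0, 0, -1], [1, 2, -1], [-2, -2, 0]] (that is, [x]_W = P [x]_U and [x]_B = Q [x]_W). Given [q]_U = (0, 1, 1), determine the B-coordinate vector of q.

(3, 1, 4)

First [q]_W = P [q]_U = (-2, 0, -3).
Then [q]_B = Q [q]_W = (3, 1, 4).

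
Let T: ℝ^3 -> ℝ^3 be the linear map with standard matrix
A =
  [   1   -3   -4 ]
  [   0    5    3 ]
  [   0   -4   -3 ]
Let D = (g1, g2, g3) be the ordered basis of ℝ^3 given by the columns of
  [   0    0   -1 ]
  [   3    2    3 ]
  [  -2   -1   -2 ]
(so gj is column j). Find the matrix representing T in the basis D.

[[2, 1, 1], [0, -1, 0], [1, 2, 2]]

Let P have columns g1, ..., g3. Then [T]_D = P^(-1) A P.
Here det P = -1, so P^(-1) is integer; computing A P first and then P^(-1)(A P) gives [[2, 1, 1], [0, -1, 0], [1, 2, 2]].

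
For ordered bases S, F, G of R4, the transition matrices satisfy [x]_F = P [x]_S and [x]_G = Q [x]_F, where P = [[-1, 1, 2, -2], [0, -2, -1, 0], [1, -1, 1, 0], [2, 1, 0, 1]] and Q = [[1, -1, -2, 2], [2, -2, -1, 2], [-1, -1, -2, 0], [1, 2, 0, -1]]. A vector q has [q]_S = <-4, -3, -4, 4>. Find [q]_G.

<-29, -59, 15, 12>

Apply P to get F-coordinates <-15, 10, -5, -7>, then Q to get G-coordinates.
The result is [q]_G = <-29, -59, 15, 12>.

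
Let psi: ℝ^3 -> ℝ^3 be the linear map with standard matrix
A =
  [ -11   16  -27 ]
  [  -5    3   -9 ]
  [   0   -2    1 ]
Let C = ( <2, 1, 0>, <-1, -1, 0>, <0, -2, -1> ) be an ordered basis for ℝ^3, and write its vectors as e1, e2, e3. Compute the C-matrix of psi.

[[-3, -3, -2], [0, -1, 1], [2, -2, -3]]

The j-th column of [psi]_C is [psi(ej)]_C.
psi(e1) = A e1 = <-6, -7, -2> = -3e1 + 0·e2 + 2e3, so column 1 is <-3, 0, 2>.
Repeating for e2, e3 and assembling the columns gives [[-3, -3, -2], [0, -1, 1], [2, -2, -3]].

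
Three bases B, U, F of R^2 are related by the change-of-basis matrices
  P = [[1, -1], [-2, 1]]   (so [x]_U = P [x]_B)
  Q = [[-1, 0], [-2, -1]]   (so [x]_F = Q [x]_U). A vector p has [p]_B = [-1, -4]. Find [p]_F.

[-3, -4]

Apply P to get U-coordinates [3, -2], then Q to get F-coordinates.
The result is [p]_F = [-3, -4].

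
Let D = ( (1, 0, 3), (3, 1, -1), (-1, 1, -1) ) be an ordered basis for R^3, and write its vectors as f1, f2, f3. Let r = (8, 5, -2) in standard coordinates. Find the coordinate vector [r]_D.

We seek scalars with c_1 f1 + ... + c_3 f3 = r; equivalently solve M c = r where the columns of M are f1, ..., f3.
Gaussian elimination on [M | r] yields c = (1, 3, 2).
Check: f1 + 3f2 + 2f3 = (8, 5, -2).

(1, 3, 2)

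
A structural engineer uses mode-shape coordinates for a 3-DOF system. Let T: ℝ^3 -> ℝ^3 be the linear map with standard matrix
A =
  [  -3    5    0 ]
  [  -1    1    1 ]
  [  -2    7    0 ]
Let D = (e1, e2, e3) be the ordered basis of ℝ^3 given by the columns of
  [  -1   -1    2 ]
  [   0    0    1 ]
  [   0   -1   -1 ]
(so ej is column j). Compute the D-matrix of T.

[[2, -1, -2], [-3, -2, -1], [1, 0, -2]]

Let P have columns e1, ..., e3. Then [T]_D = P^(-1) A P.
Here det P = -1, so P^(-1) is integer; computing A P first and then P^(-1)(A P) gives [[2, -1, -2], [-3, -2, -1], [1, 0, -2]].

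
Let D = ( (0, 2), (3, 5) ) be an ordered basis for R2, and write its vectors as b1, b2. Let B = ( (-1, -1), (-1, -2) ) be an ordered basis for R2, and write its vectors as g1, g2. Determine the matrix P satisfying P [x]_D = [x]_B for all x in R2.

[[2, -1], [-2, -2]]

Take x = bj: its D-coordinates are the j-th standard unit vector, so P e_j — column j of P — equals [bj]_B.
b1 = 2g1 - 2g2, giving column 1 = (2, -2); repeating for each j gives P = [[2, -1], [-2, -2]].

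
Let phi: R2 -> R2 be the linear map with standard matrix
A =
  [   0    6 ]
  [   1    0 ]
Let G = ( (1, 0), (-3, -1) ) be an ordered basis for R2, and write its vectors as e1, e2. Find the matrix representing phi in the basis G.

With P the matrix whose columns are e1, e2, [phi]_G = P^(-1) A P.
Column by column: phi(e1) = A e1 = (0, 1); its G-coordinates (-3, -1) give column 1.
Continuing for each basis vector yields [phi]_G = [[-3, 3], [-1, 3]].

[[-3, 3], [-1, 3]]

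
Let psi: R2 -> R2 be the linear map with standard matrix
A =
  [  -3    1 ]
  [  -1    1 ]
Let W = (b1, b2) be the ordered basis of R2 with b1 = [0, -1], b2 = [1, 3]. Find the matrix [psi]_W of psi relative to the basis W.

Let P have columns b1, b2. Then [psi]_W = P^(-1) A P.
Here det P = 1, so P^(-1) is integer; computing A P first and then P^(-1)(A P) gives [[-2, -2], [-1, 0]].

[[-2, -2], [-1, 0]]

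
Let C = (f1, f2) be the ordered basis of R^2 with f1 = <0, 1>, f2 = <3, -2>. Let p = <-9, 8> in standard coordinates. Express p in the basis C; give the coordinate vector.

We seek scalars with c_1 f1 + c_2 f2 = p; equivalently solve M c = p where the columns of M are f1, f2.
System: 0c_1 + 3c_2 = -9, c_1 - 2c_2 = 8; solving gives c_1 = 2, c_2 = -3.
Check: 2f1 - 3f2 = <-9, 8>.

<2, -3>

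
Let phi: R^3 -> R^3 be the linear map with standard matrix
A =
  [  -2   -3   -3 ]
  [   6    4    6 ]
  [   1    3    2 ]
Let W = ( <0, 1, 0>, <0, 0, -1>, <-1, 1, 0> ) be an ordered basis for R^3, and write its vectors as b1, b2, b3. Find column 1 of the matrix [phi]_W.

<1, -3, 3>

Compute phi(b1) = A b1 = <-3, 4, 3> in standard coordinates.
Then write this in W-coordinates: solve for y in y_1 b1 + ... + y_3 b3 = <-3, 4, 3>.
This gives y = <1, -3, 3>, which is column 1 of [phi]_W.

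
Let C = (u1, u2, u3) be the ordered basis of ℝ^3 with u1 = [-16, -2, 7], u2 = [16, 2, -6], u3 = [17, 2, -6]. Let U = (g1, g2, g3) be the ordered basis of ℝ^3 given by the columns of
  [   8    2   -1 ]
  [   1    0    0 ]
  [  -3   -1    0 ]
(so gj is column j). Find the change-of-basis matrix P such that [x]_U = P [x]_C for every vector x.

Let M have columns uj and N have columns gj. Then for every x, N [x]_U = x = M [x]_C, so P = N^(-1) M.
Since det N = 1, N^(-1) has integer entries; multiplying gives P = [[-2, 2, 2], [-1, 0, 0], [-2, 0, -1]].

[[-2, 2, 2], [-1, 0, 0], [-2, 0, -1]]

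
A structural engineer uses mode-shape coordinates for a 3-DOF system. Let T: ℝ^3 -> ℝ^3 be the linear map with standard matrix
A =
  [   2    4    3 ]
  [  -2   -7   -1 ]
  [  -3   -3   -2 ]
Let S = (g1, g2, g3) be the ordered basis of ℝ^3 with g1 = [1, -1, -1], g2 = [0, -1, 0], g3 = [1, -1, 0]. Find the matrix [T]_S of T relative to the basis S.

[[-2, -3, 0], [-1, -3, -3], [-3, -1, -2]]

With P the matrix whose columns are g1, ..., g3, [T]_S = P^(-1) A P.
Column by column: T(g1) = A g1 = [-5, 6, 2]; its S-coordinates [-2, -1, -3] give column 1.
Continuing for each basis vector yields [T]_S = [[-2, -3, 0], [-1, -3, -3], [-3, -1, -2]].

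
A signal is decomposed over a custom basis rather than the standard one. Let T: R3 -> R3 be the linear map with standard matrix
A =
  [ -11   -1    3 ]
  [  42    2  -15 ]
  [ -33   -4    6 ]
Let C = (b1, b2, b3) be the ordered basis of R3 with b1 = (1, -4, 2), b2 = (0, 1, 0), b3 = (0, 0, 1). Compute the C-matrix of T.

[[-1, -1, 3], [0, -2, -3], [-3, -2, 0]]

Let P have columns b1, ..., b3. Then [T]_C = P^(-1) A P.
Here det P = 1, so P^(-1) is integer; computing A P first and then P^(-1)(A P) gives [[-1, -1, 3], [0, -2, -3], [-3, -2, 0]].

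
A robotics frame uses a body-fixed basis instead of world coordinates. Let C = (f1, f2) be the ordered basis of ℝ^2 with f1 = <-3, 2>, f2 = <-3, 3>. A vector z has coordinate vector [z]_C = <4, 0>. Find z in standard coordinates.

<-12, 8>

z = M [z]_C, where M has columns f1, f2.
Carrying out the matrix-vector product, z = <-12, 8>.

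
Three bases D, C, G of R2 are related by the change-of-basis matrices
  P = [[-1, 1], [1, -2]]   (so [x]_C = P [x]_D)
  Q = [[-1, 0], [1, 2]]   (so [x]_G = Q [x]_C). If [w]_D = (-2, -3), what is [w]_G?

(1, 7)

Composing the changes, [w]_G = Q P [w]_D.
Q P = [[1, -1], [1, -3]]; applying this to (-2, -3) gives (1, 7).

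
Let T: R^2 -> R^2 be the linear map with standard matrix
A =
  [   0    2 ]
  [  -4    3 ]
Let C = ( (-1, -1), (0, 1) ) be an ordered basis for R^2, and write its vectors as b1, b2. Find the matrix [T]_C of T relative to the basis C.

[[2, -2], [3, 1]]

Let P have columns b1, b2. Then [T]_C = P^(-1) A P.
Here det P = -1, so P^(-1) is integer; computing A P first and then P^(-1)(A P) gives [[2, -2], [3, 1]].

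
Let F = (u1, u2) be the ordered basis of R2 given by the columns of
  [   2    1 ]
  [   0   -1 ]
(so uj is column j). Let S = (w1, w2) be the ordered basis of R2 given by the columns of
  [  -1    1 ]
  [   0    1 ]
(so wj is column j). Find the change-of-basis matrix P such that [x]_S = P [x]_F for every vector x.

[[-2, -2], [0, -1]]

Let M have columns uj and N have columns wj. Then for every x, N [x]_S = x = M [x]_F, so P = N^(-1) M.
Since det N = -1, N^(-1) has integer entries; multiplying gives P = [[-2, -2], [0, -1]].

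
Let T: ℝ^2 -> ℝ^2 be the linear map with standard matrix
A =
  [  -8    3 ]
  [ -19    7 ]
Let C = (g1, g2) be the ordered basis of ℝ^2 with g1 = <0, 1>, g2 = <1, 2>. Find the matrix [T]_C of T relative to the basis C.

[[1, -1], [3, -2]]

The j-th column of [T]_C is [T(gj)]_C.
T(g1) = A g1 = <3, 7> = g1 + 3g2, so column 1 is <1, 3>.
Repeating for g2 and assembling the columns gives [[1, -1], [3, -2]].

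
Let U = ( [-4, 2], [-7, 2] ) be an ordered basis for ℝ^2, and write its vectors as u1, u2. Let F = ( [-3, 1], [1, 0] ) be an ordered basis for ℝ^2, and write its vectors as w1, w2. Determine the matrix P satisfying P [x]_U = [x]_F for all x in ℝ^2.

Column j of P is [uj]_F, since P maps U-coordinates to F-coordinates.
Expressing u1 in F: u1 = 2w1 + 2w2, so column 1 of P is [2, 2].
Doing the same for each uj gives P = [[2, 2], [2, -1]].

[[2, 2], [2, -1]]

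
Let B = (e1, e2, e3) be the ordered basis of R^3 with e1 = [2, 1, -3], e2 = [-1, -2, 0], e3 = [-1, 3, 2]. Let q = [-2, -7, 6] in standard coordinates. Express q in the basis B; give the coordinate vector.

Write q = c_1 e1 + ... + c_3 e3 and solve for the c_i.
Row-reducing the augmented matrix [M | q] gives c = (-4, -3, -3).
Check: -4e1 - 3e2 - 3e3 = [-2, -7, 6].

[-4, -3, -3]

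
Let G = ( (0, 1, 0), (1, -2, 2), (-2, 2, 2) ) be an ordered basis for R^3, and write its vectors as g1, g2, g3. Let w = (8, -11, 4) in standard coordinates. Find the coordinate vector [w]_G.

(1, 4, -2)

[w]_G is the unique c with M c = w, where M has columns g1, ..., g3.
Solving this 3x3 system gives c = (1, 4, -2).
Check: g1 + 4g2 - 2g3 = (8, -11, 4).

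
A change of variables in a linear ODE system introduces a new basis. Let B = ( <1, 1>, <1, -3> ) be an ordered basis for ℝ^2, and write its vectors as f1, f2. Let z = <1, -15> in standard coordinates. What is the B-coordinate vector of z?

[z]_B is the unique c with M c = z, where M has columns f1, f2.
System: c_1 + c_2 = 1, c_1 - 3c_2 = -15; solving gives c_1 = -3, c_2 = 4.
Check: -3f1 + 4f2 = <1, -15>.

<-3, 4>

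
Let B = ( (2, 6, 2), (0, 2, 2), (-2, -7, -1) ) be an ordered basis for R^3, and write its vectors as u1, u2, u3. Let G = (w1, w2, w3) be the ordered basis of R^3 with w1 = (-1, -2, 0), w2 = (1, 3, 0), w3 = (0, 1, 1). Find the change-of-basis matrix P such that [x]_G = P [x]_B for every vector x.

[[-2, 0, 0], [0, 0, -2], [2, 2, -1]]

Take x = uj: its B-coordinates are the j-th standard unit vector, so P e_j — column j of P — equals [uj]_G.
u1 = -2w1 + 0·w2 + 2w3, giving column 1 = (-2, 0, 2); repeating for each j gives P = [[-2, 0, 0], [0, 0, -2], [2, 2, -1]].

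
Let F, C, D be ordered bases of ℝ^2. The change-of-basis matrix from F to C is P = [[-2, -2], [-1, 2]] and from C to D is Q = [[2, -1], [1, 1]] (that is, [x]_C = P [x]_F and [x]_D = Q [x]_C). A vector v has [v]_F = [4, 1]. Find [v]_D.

Composing the changes, [v]_D = Q P [v]_F.
Q P = [[-3, -6], [-3, 0]]; applying this to [4, 1] gives [-18, -12].

[-18, -12]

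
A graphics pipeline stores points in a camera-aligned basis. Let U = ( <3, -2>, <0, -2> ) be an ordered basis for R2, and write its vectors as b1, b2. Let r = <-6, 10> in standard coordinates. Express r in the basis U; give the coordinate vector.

We seek scalars with c_1 b1 + c_2 b2 = r; equivalently solve M c = r where the columns of M are b1, b2.
System: 3c_1 + 0c_2 = -6, -2c_1 - 2c_2 = 10; solving gives c_1 = -2, c_2 = -3.
Check: -2b1 - 3b2 = <-6, 10>.

<-2, -3>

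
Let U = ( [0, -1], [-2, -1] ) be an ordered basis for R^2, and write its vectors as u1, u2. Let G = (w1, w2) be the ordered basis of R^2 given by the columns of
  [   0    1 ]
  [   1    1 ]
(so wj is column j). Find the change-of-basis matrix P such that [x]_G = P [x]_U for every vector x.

Take x = uj: its U-coordinates are the j-th standard unit vector, so P e_j — column j of P — equals [uj]_G.
u1 = -w1 + 0·w2, giving column 1 = [-1, 0]; repeating for each j gives P = [[-1, 1], [0, -2]].

[[-1, 1], [0, -2]]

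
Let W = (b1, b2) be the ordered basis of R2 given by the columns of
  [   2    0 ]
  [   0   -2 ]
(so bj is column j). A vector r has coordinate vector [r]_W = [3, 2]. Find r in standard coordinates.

The coordinates say r = 3b1 + 2b2; adding the scaled basis vectors gives [6, -4].

[6, -4]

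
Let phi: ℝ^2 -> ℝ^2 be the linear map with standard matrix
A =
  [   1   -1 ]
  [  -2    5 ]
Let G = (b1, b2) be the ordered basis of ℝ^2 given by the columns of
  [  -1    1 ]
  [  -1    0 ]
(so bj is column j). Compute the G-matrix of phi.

The j-th column of [phi]_G is [phi(bj)]_G.
phi(b1) = A b1 = [0, -3] = 3b1 + 3b2, so column 1 is [3, 3].
Repeating for b2 and assembling the columns gives [[3, 2], [3, 3]].

[[3, 2], [3, 3]]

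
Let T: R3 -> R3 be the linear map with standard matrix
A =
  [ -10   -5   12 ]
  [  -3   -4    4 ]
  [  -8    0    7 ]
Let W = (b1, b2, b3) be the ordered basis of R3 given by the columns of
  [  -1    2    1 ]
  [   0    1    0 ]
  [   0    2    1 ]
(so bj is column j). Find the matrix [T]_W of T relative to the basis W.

The j-th column of [T]_W is [T(bj)]_W.
T(b1) = A b1 = <10, 3, 8> = -2b1 + 3b2 + 2b3, so column 1 is <-2, 3, 2>.
Repeating for b2, b3 and assembling the columns gives [[-2, -1, -3], [3, -2, 1], [2, 2, -3]].

[[-2, -1, -3], [3, -2, 1], [2, 2, -3]]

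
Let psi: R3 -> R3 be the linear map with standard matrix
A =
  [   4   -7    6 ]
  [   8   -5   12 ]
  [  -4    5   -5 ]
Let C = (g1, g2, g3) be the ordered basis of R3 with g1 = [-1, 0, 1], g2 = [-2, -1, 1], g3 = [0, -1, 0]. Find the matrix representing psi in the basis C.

With P the matrix whose columns are g1, ..., g3, [psi]_C = P^(-1) A P.
Column by column: psi(g1) = A g1 = [2, 4, -1]; its C-coordinates [0, -1, -3] give column 1.
Continuing for each basis vector yields [psi]_C = [[0, 1, -3], [-1, -3, -2], [-3, 2, -3]].

[[0, 1, -3], [-1, -3, -2], [-3, 2, -3]]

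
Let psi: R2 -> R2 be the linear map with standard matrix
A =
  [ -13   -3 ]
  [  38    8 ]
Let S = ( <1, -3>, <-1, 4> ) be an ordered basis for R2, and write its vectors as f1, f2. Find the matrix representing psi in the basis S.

[[-2, -2], [2, -3]]

Let P have columns f1, f2. Then [psi]_S = P^(-1) A P.
Here det P = 1, so P^(-1) is integer; computing A P first and then P^(-1)(A P) gives [[-2, -2], [2, -3]].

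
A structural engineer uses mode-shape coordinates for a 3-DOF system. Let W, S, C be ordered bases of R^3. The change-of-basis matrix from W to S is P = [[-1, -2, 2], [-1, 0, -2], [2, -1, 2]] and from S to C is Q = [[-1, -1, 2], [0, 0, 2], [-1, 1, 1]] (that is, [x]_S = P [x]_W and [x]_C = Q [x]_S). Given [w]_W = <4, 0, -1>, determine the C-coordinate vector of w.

Apply P to get S-coordinates <-6, -2, 6>, then Q to get C-coordinates.
The result is [w]_C = <20, 12, 10>.

<20, 12, 10>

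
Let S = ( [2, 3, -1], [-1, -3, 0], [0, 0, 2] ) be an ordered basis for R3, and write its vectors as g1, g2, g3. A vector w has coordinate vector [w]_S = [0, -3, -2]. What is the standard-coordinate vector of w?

The coordinates say w = 0·g1 - 3g2 - 2g3; adding the scaled basis vectors gives [3, 9, -4].

[3, 9, -4]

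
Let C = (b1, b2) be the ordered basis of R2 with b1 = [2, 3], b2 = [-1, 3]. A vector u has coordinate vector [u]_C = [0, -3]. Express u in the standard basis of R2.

[3, -9]

By definition u = 0·b1 - 3b2.
Summing componentwise gives [3, -9].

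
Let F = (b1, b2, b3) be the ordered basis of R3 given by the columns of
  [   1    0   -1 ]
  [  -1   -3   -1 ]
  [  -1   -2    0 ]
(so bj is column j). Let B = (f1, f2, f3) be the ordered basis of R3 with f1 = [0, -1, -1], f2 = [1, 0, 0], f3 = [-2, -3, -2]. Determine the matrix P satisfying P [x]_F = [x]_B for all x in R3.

[[1, 0, -2], [1, 2, 1], [0, 1, 1]]

Take x = bj: its F-coordinates are the j-th standard unit vector, so P e_j — column j of P — equals [bj]_B.
b1 = f1 + f2 + 0·f3, giving column 1 = [1, 1, 0]; repeating for each j gives P = [[1, 0, -2], [1, 2, 1], [0, 1, 1]].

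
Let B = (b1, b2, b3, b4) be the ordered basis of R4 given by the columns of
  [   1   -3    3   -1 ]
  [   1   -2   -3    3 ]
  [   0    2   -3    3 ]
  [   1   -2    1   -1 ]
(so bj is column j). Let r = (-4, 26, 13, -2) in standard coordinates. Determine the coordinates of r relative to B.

(-3, -4, -3, 4)

Write r = c_1 b1 + ... + c_4 b4 and solve for the c_i.
Row-reducing the augmented matrix [M | r] gives c = (-3, -4, -3, 4).
Check: -3b1 - 4b2 - 3b3 + 4b4 = (-4, 26, 13, -2).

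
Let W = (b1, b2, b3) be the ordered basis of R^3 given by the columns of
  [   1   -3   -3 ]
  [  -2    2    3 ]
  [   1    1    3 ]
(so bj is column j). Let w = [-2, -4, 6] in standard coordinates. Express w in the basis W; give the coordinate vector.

Write w = c_1 b1 + ... + c_3 b3 and solve for the c_i.
Solving this 3x3 system gives c = (4, 2, 0).
Check: 4b1 + 2b2 + 0·b3 = [-2, -4, 6].

[4, 2, 0]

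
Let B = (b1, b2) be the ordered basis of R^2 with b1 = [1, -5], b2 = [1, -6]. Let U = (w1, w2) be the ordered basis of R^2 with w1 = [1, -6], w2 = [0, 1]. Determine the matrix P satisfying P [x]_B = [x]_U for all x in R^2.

[[1, 1], [1, 0]]

Take x = bj: its B-coordinates are the j-th standard unit vector, so P e_j — column j of P — equals [bj]_U.
b1 = w1 + w2, giving column 1 = [1, 1]; repeating for each j gives P = [[1, 1], [1, 0]].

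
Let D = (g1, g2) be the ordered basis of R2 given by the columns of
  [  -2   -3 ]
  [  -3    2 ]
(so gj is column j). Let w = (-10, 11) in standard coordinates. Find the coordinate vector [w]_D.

[w]_D is the unique c with M c = w, where M has columns g1, g2.
System: -2c_1 - 3c_2 = -10, -3c_1 + 2c_2 = 11; solving gives c_1 = -1, c_2 = 4.
Check: -g1 + 4g2 = (-10, 11).

(-1, 4)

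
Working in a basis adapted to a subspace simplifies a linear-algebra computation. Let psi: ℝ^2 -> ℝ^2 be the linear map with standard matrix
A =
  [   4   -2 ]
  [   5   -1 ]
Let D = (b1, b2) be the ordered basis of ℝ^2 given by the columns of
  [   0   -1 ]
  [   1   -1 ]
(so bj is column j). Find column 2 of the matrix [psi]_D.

(-2, 2)

Compute psi(b2) = A b2 = (-2, -4) in standard coordinates.
Then write this in D-coordinates: solve for y in y_1 b1 + y_2 b2 = (-2, -4).
This gives y = (-2, 2), which is column 2 of [psi]_D.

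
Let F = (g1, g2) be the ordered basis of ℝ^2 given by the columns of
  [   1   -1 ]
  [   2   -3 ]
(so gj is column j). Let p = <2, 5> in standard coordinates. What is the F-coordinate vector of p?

We seek scalars with c_1 g1 + c_2 g2 = p; equivalently solve M c = p where the columns of M are g1, g2.
System: c_1 - c_2 = 2, 2c_1 - 3c_2 = 5; solving gives c_1 = 1, c_2 = -1.
Check: g1 - g2 = <2, 5>.

<1, -1>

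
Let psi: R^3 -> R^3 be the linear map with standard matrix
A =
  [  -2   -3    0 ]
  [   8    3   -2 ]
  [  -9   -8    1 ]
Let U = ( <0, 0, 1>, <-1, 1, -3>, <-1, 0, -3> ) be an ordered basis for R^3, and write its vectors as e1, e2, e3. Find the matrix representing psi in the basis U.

With P the matrix whose columns are e1, ..., e3, [psi]_U = P^(-1) A P.
Column by column: psi(e1) = A e1 = <0, -2, 1>; its U-coordinates <1, -2, 2> give column 1.
Continuing for each basis vector yields [psi]_U = [[1, 1, 0], [-2, 1, -2], [2, 0, 0]].

[[1, 1, 0], [-2, 1, -2], [2, 0, 0]]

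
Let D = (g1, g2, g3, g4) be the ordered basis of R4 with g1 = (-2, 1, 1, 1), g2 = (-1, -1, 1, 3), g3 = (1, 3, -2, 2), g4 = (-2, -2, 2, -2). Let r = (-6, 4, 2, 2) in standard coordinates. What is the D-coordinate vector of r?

Write r = c_1 g1 + ... + c_4 g4 and solve for the c_i.
Row-reducing the augmented matrix [M | r] gives c = (2, 0, 2, 2).
Check: 2g1 + 0·g2 + 2g3 + 2g4 = (-6, 4, 2, 2).

(2, 0, 2, 2)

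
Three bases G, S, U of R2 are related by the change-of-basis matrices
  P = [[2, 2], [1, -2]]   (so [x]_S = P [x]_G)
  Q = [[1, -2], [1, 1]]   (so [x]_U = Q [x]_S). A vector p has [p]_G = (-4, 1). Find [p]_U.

Composing the changes, [p]_U = Q P [p]_G.
Q P = [[0, 6], [3, 0]]; applying this to (-4, 1) gives (6, -12).

(6, -12)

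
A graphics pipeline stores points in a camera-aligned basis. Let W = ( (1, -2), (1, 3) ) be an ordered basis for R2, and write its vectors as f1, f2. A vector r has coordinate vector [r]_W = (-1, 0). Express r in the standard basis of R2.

By definition r = -f1 + 0·f2.
Summing componentwise gives (-1, 2).

(-1, 2)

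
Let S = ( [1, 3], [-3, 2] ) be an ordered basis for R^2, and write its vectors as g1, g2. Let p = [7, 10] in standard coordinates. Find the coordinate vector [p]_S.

[p]_S is the unique c with M c = p, where M has columns g1, g2.
System: c_1 - 3c_2 = 7, 3c_1 + 2c_2 = 10; solving gives c_1 = 4, c_2 = -1.
Check: 4g1 - g2 = [7, 10].

[4, -1]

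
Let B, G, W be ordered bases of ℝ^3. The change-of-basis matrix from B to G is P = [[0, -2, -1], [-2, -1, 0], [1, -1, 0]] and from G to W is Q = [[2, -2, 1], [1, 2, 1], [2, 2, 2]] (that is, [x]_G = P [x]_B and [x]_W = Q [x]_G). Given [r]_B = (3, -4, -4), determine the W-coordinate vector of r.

(35, 15, 34)

First [r]_G = P [r]_B = (12, -2, 7).
Then [r]_W = Q [r]_G = (35, 15, 34).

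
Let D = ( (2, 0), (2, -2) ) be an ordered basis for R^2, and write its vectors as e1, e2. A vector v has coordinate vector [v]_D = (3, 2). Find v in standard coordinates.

By definition v = 3e1 + 2e2.
Summing componentwise gives (10, -4).

(10, -4)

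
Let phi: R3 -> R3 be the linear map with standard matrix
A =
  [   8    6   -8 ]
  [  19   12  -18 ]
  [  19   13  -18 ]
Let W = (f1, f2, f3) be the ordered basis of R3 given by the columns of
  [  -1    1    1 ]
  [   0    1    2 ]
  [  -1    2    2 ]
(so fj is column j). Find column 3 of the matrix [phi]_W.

[1, 3, 2]

Compute phi(f3) = A f3 = [4, 7, 9] in standard coordinates.
Then write this in W-coordinates: solve for y in y_1 f1 + ... + y_3 f3 = [4, 7, 9].
This gives y = [1, 3, 2], which is column 3 of [phi]_W.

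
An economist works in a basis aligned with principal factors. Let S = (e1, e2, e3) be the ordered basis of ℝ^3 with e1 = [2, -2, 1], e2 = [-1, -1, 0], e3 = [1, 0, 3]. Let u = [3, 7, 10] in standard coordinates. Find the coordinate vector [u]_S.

[u]_S is the unique c with M c = u, where M has columns e1, ..., e3.
Row-reducing the augmented matrix [M | u] gives c = (-2, -3, 4).
Check: -2e1 - 3e2 + 4e3 = [3, 7, 10].

[-2, -3, 4]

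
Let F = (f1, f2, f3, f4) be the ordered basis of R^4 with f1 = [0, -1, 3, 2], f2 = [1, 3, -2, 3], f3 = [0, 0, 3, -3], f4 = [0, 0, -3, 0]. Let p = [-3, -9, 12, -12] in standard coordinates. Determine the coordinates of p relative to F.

Write p = c_1 f1 + ... + c_4 f4 and solve for the c_i.
Row-reducing the augmented matrix [M | p] gives c = (0, -3, 1, -1).
Check: 0·f1 - 3f2 + f3 - f4 = [-3, -9, 12, -12].

[0, -3, 1, -1]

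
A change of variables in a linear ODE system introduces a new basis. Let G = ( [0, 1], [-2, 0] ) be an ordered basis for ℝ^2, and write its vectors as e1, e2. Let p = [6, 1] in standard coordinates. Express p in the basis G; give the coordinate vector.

[1, -3]

We seek scalars with c_1 e1 + c_2 e2 = p; equivalently solve M c = p where the columns of M are e1, e2.
System: 0c_1 - 2c_2 = 6, c_1 + 0c_2 = 1; solving gives c_1 = 1, c_2 = -3.
Check: e1 - 3e2 = [6, 1].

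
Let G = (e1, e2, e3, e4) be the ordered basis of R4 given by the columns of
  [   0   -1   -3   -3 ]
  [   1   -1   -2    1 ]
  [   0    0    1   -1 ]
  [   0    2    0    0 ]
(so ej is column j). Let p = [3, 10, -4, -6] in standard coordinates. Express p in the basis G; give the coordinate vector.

We seek scalars with c_1 e1 + ... + c_4 e4 = p; equivalently solve M c = p where the columns of M are e1, ..., e4.
Gaussian elimination on [M | p] yields c = (1, -3, -2, 2).
Check: e1 - 3e2 - 2e3 + 2e4 = [3, 10, -4, -6].

[1, -3, -2, 2]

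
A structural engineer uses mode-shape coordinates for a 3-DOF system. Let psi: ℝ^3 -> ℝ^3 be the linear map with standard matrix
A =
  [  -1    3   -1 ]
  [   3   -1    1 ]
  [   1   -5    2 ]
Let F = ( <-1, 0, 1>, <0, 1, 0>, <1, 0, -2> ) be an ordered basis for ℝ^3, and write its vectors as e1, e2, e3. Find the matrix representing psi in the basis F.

Let P have columns e1, ..., e3. Then [psi]_F = P^(-1) A P.
Here det P = 1, so P^(-1) is integer; computing A P first and then P^(-1)(A P) gives [[-1, -1, 1], [-2, -1, 1], [-1, 2, 2]].

[[-1, -1, 1], [-2, -1, 1], [-1, 2, 2]]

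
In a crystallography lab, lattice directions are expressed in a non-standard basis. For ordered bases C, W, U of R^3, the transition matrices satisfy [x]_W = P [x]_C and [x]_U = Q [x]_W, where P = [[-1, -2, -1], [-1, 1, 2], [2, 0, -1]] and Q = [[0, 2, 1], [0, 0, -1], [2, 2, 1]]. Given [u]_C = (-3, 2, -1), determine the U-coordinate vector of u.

(1, 5, 1)

Apply P to get W-coordinates (0, 3, -5), then Q to get U-coordinates.
The result is [u]_U = (1, 5, 1).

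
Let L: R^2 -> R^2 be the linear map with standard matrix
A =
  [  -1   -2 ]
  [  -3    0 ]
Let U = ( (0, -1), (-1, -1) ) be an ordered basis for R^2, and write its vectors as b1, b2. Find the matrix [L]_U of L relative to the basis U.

[[2, 0], [-2, -3]]

The j-th column of [L]_U is [L(bj)]_U.
L(b1) = A b1 = (2, 0) = 2b1 - 2b2, so column 1 is (2, -2).
Repeating for b2 and assembling the columns gives [[2, 0], [-2, -3]].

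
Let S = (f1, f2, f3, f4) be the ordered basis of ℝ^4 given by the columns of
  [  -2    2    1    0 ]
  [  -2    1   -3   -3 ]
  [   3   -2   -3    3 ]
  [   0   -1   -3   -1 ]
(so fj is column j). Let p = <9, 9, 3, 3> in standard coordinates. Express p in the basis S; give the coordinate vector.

[p]_S is the unique c with M c = p, where M has columns f1, ..., f4.
Gaussian elimination on [M | p] yields c = (-3, 3, -3, 3).
Check: -3f1 + 3f2 - 3f3 + 3f4 = <9, 9, 3, 3>.

<-3, 3, -3, 3>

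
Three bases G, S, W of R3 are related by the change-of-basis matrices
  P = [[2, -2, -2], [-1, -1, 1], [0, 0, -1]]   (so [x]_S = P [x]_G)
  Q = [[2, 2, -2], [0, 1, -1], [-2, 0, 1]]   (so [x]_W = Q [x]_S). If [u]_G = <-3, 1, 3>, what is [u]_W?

Apply P to get S-coordinates <-14, 5, -3>, then Q to get W-coordinates.
The result is [u]_W = <-12, 8, 25>.

<-12, 8, 25>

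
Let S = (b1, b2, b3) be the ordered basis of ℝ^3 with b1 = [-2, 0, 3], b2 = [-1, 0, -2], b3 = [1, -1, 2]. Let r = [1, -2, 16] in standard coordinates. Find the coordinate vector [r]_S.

[2, -3, 2]

Write r = c_1 b1 + ... + c_3 b3 and solve for the c_i.
Solving this 3x3 system gives c = (2, -3, 2).
Check: 2b1 - 3b2 + 2b3 = [1, -2, 16].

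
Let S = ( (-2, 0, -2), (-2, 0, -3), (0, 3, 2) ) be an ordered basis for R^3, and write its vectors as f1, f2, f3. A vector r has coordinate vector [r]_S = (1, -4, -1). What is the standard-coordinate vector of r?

r = M [r]_S, where M has columns f1, ..., f3.
Carrying out the matrix-vector product, r = (6, -3, 8).

(6, -3, 8)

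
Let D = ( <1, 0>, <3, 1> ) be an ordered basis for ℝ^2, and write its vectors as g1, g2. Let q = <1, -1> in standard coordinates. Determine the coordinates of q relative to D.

<4, -1>

Write q = c_1 g1 + c_2 g2 and solve for the c_i.
System: c_1 + 3c_2 = 1, 0c_1 + c_2 = -1; solving gives c_1 = 4, c_2 = -1.
Check: 4g1 - g2 = <1, -1>.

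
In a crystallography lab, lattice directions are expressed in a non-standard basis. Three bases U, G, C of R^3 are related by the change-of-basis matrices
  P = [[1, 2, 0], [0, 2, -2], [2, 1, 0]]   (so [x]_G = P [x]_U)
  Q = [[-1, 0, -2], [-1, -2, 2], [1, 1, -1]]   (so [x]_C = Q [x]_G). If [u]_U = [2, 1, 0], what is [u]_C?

[-14, 2, 1]

Apply P to get G-coordinates [4, 2, 5], then Q to get C-coordinates.
The result is [u]_C = [-14, 2, 1].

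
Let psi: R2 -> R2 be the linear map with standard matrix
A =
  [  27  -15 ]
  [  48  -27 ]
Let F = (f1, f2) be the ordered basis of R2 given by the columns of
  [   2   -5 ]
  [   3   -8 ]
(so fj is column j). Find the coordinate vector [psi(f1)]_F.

Column 1 of [psi]_F is the F-coordinate vector of psi(f1).
In standard coordinates psi(f1) = A f1 = <9, 15>.
Converting to F: <9, 15> = -3f1 - 3f2, so the coordinate vector is <-3, -3>.

<-3, -3>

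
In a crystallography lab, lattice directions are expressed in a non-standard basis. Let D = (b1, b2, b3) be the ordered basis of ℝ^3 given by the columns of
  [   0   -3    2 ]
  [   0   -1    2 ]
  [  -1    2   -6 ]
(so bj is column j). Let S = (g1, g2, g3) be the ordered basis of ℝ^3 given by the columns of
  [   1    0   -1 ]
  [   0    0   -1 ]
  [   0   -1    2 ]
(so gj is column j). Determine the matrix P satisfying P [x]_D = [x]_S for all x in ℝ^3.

Let M have columns bj and N have columns gj. Then for every x, N [x]_S = x = M [x]_D, so P = N^(-1) M.
Since det N = -1, N^(-1) has integer entries; multiplying gives P = [[0, -2, 0], [1, 0, 2], [0, 1, -2]].

[[0, -2, 0], [1, 0, 2], [0, 1, -2]]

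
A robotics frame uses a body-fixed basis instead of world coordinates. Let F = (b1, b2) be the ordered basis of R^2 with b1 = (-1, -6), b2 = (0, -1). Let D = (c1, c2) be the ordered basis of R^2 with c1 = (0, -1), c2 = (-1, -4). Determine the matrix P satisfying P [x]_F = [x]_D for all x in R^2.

[[2, 1], [1, 0]]

Take x = bj: its F-coordinates are the j-th standard unit vector, so P e_j — column j of P — equals [bj]_D.
b1 = 2c1 + c2, giving column 1 = (2, 1); repeating for each j gives P = [[2, 1], [1, 0]].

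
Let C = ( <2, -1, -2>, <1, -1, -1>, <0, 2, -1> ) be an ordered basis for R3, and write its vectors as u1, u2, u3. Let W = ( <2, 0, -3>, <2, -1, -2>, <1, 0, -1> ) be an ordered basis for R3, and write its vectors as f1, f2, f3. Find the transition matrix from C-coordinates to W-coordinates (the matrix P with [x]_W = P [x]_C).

Let M have columns uj and N have columns fj. Then for every x, N [x]_W = x = M [x]_C, so P = N^(-1) M.
Since det N = -1, N^(-1) has integer entries; multiplying gives P = [[0, 0, 1], [1, 1, -2], [0, -1, 2]].

[[0, 0, 1], [1, 1, -2], [0, -1, 2]]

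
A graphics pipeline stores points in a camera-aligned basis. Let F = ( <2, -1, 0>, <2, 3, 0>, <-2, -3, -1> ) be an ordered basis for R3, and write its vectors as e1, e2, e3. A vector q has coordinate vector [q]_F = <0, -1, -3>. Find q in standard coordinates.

q = M [q]_F, where M has columns e1, ..., e3.
Carrying out the matrix-vector product, q = <4, 6, 3>.

<4, 6, 3>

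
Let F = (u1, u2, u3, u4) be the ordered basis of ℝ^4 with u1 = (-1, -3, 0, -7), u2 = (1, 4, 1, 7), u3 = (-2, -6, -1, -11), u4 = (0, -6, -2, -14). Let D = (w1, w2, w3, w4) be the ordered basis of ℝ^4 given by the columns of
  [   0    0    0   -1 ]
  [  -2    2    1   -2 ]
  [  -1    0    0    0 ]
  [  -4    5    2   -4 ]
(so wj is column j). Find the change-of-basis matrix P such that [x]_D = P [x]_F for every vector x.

Take x = uj: its F-coordinates are the j-th standard unit vector, so P e_j — column j of P — equals [uj]_D.
u1 = 0·w1 - w2 + w3 + w4, giving column 1 = (0, -1, 1, 1); repeating for each j gives P = [[0, -1, 1, 2], [-1, -1, 1, -2], [1, 2, -2, 2], [1, -1, 2, 0]].

[[0, -1, 1, 2], [-1, -1, 1, -2], [1, 2, -2, 2], [1, -1, 2, 0]]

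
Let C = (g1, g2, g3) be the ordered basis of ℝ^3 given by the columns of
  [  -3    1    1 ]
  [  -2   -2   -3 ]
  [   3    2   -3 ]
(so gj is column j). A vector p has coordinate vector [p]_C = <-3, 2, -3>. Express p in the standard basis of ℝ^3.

<8, 11, 4>

p = M [p]_C, where M has columns g1, ..., g3.
Carrying out the matrix-vector product, p = <8, 11, 4>.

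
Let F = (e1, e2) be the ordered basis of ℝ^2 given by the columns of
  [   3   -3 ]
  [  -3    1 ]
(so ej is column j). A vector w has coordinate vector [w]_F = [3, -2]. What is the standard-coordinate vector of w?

[15, -11]

By definition w = 3e1 - 2e2.
Summing componentwise gives [15, -11].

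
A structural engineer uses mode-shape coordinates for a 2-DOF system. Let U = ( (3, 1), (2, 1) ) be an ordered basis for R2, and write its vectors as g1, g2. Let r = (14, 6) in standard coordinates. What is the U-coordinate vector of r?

[r]_U is the unique c with M c = r, where M has columns g1, g2.
System: 3c_1 + 2c_2 = 14, c_1 + c_2 = 6; solving gives c_1 = 2, c_2 = 4.
Check: 2g1 + 4g2 = (14, 6).

(2, 4)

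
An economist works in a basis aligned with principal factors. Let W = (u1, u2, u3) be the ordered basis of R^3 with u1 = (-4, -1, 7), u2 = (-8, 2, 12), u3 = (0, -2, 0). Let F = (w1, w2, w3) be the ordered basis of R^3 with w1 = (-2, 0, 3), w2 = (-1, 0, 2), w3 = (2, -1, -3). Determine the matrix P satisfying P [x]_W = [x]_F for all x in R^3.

Column j of P is [uj]_F, since P maps W-coordinates to F-coordinates.
Expressing u1 in F: u1 = 2w1 + 2w2 + w3, so column 1 of P is (2, 2, 1).
Doing the same for each uj gives P = [[2, 2, 2], [2, 0, 0], [1, -2, 2]].

[[2, 2, 2], [2, 0, 0], [1, -2, 2]]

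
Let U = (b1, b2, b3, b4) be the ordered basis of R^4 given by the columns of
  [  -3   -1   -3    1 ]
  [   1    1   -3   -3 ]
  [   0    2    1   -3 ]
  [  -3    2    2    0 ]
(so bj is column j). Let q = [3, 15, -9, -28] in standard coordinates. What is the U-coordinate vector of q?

[4, -4, -4, -1]

[q]_U is the unique c with M c = q, where M has columns b1, ..., b4.
Solving this 4x4 system gives c = (4, -4, -4, -1).
Check: 4b1 - 4b2 - 4b3 - b4 = [3, 15, -9, -28].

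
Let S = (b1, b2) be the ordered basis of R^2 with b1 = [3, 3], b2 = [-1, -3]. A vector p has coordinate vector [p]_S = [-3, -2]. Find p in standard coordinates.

p = M [p]_S, where M has columns b1, b2.
Carrying out the matrix-vector product, p = [-7, -3].

[-7, -3]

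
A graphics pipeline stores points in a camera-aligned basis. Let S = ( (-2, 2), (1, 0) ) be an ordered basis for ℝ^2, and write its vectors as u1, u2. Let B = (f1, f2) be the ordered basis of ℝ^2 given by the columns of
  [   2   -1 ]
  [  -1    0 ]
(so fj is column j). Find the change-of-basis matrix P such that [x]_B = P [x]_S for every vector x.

[[-2, 0], [-2, -1]]

Let M have columns uj and N have columns fj. Then for every x, N [x]_B = x = M [x]_S, so P = N^(-1) M.
Since det N = -1, N^(-1) has integer entries; multiplying gives P = [[-2, 0], [-2, -1]].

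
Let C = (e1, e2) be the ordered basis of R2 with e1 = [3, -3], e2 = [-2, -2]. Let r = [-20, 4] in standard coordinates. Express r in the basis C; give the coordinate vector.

[-4, 4]

Write r = c_1 e1 + c_2 e2 and solve for the c_i.
System: 3c_1 - 2c_2 = -20, -3c_1 - 2c_2 = 4; solving gives c_1 = -4, c_2 = 4.
Check: -4e1 + 4e2 = [-20, 4].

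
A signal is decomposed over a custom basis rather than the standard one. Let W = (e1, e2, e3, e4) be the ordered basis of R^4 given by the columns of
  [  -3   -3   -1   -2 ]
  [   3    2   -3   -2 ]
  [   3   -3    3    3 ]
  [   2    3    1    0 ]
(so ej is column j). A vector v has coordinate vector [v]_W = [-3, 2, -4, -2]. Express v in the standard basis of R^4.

[11, 11, -33, -4]

By definition v = -3e1 + 2e2 - 4e3 - 2e4.
Summing componentwise gives [11, 11, -33, -4].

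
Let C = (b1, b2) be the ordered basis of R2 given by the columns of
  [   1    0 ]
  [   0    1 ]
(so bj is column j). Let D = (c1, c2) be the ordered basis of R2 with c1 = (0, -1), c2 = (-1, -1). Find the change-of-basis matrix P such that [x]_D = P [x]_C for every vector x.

[[1, -1], [-1, 0]]

Column j of P is [bj]_D, since P maps C-coordinates to D-coordinates.
Expressing b1 in D: b1 = c1 - c2, so column 1 of P is (1, -1).
Doing the same for each bj gives P = [[1, -1], [-1, 0]].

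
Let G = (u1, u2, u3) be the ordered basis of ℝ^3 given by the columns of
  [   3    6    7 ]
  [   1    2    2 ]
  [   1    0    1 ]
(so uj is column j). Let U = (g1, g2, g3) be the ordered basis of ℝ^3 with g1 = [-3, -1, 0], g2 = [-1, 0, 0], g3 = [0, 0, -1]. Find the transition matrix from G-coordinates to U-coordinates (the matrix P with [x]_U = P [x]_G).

Let M have columns uj and N have columns gj. Then for every x, N [x]_U = x = M [x]_G, so P = N^(-1) M.
Since det N = 1, N^(-1) has integer entries; multiplying gives P = [[-1, -2, -2], [0, 0, -1], [-1, 0, -1]].

[[-1, -2, -2], [0, 0, -1], [-1, 0, -1]]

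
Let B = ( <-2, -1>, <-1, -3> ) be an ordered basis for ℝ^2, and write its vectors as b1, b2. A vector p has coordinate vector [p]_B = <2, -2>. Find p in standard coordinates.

<-2, 4>

By definition p = 2b1 - 2b2.
Summing componentwise gives <-2, 4>.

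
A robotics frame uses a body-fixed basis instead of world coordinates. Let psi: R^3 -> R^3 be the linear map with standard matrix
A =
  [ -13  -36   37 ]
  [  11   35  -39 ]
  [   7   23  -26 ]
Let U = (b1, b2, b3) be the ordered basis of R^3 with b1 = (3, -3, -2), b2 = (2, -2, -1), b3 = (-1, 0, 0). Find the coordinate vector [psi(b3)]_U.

(3, 1, -2)

Compute psi(b3) = A b3 = (13, -11, -7) in standard coordinates.
Then write this in U-coordinates: solve for y in y_1 b1 + ... + y_3 b3 = (13, -11, -7).
This gives y = (3, 1, -2), which is column 3 of [psi]_U.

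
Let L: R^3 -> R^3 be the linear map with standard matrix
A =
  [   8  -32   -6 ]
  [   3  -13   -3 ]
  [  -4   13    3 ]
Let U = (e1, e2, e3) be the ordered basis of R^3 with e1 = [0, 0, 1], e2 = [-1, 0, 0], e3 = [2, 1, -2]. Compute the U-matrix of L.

Let P have columns e1, ..., e3. Then [L]_U = P^(-1) A P.
Here det P = -1, so P^(-1) is integer; computing A P first and then P^(-1)(A P) gives [[-3, -2, -3], [0, 2, 2], [-3, -3, -1]].

[[-3, -2, -3], [0, 2, 2], [-3, -3, -1]]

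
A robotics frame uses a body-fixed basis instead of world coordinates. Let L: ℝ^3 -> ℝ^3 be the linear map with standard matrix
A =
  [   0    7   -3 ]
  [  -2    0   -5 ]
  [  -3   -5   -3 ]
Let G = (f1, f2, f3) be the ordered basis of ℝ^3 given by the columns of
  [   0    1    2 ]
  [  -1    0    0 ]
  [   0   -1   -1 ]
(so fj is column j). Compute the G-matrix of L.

[[0, -3, -1], [-3, -3, 3], [-2, 3, 0]]

With P the matrix whose columns are f1, ..., f3, [L]_G = P^(-1) A P.
Column by column: L(f1) = A f1 = (-7, 0, 5); its G-coordinates (0, -3, -2) give column 1.
Continuing for each basis vector yields [L]_G = [[0, -3, -1], [-3, -3, 3], [-2, 3, 0]].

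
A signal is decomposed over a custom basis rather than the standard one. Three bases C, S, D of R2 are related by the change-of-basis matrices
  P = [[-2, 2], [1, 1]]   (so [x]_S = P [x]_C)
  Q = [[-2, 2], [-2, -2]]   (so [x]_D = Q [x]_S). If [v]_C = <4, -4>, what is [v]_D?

Composing the changes, [v]_D = Q P [v]_C.
Q P = [[6, -2], [2, -6]]; applying this to <4, -4> gives <32, 32>.

<32, 32>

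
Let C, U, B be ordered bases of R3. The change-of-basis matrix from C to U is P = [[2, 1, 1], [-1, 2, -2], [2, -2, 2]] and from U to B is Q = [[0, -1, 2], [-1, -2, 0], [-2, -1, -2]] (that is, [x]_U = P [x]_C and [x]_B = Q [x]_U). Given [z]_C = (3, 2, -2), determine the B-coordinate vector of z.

(-9, -16, -13)

Composing the changes, [z]_B = Q P [z]_C.
Q P = [[5, -6, 6], [0, -5, 3], [-7, 0, -4]]; applying this to (3, 2, -2) gives (-9, -16, -13).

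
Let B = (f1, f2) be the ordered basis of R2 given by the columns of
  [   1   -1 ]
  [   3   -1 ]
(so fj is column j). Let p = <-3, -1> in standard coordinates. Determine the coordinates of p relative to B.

<1, 4>

[p]_B is the unique c with M c = p, where M has columns f1, f2.
System: c_1 - c_2 = -3, 3c_1 - c_2 = -1; solving gives c_1 = 1, c_2 = 4.
Check: f1 + 4f2 = <-3, -1>.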